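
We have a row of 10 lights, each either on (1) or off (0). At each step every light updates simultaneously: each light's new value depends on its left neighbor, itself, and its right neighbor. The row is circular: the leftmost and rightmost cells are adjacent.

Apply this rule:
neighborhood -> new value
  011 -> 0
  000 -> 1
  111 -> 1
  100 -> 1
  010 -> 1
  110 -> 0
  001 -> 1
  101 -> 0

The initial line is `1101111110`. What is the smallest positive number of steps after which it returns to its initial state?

4

0000111100
1111011011
1110000001
1101111110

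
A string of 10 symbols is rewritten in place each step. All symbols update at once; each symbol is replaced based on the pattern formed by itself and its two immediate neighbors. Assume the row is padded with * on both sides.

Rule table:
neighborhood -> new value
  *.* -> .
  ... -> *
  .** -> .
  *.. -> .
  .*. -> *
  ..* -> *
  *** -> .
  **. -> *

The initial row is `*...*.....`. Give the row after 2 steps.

*...*.....

step 1: *.***.****
step 2: *...*.....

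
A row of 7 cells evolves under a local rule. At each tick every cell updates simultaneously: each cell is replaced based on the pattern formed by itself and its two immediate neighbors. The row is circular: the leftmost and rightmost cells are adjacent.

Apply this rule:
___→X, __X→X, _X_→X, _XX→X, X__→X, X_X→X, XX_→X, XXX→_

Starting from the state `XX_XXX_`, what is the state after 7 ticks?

XXXX_XX

tick 1: XXXX_XX
tick 2: ___XXX_
tick 3: XXXX_XX  (repeats tick 1; period 2)
tick 7: XXXX_XX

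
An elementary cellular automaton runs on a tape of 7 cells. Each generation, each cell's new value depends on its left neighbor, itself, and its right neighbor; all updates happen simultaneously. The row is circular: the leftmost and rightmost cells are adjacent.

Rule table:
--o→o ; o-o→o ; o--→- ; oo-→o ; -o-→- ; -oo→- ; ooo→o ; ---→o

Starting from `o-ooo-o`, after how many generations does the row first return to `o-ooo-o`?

generation 1: oo-ooo-
generation 2: -oo-ooo
generation 3: o-oo-oo
generation 4: oo-oo-o
generation 5: ooo-oo-
generation 6: -ooo-oo
generation 7: o-ooo-o

7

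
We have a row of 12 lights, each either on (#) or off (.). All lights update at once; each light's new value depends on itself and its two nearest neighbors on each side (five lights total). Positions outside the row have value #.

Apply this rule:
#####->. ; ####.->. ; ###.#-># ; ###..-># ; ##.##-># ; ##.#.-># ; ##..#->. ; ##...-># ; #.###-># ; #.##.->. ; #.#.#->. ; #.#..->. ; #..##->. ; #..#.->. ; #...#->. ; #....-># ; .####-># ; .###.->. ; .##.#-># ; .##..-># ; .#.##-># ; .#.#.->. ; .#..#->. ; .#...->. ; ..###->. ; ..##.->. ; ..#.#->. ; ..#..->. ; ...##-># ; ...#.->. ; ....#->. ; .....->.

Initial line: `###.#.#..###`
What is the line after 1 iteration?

..##......#.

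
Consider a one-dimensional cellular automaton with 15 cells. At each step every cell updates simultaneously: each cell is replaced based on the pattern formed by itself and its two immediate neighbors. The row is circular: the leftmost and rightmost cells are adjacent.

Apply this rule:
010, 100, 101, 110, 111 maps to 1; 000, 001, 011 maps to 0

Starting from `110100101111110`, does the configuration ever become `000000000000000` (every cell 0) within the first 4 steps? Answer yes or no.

011110110111111
101111011011111
110111101101111
111011110110111
step 4 is 111011110110111, still not uniform 0

no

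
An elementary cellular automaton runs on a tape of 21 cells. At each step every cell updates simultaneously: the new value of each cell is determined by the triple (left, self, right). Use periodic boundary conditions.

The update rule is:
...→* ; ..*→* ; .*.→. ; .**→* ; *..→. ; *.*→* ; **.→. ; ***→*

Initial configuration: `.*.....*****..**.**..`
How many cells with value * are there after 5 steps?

*..********..**.**..*
..********..**.**..**
.********..**.**..**.
********..**.**..**..
*******..**.**..**..*
count of *: 14

14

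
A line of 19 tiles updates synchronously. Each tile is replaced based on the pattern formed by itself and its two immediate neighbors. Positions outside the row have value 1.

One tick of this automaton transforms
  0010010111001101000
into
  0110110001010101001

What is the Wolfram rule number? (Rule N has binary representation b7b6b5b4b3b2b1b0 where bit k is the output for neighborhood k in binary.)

position 8: 111 → 0  (bit 7 = 0)
position 9: 110 → 1  (bit 6 = 1)
position 6: 101 → 0  (bit 5 = 0)
position 0: 100 → 0  (bit 4 = 0)
position 7: 011 → 0  (bit 3 = 0)
position 2: 010 → 1  (bit 2 = 1)
position 1: 001 → 1  (bit 1 = 1)
position 17: 000 → 0  (bit 0 = 0)
bits b7..b0 = 01000110 = 70

70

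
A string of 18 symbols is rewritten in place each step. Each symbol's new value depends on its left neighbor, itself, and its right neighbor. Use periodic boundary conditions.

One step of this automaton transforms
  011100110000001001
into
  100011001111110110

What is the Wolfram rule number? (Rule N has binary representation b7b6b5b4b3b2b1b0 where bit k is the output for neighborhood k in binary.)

51

position 2: 111 → 0  (bit 7 = 0)
position 3: 110 → 0  (bit 6 = 0)
position 0: 101 → 1  (bit 5 = 1)
position 4: 100 → 1  (bit 4 = 1)
position 1: 011 → 0  (bit 3 = 0)
position 14: 010 → 0  (bit 2 = 0)
position 5: 001 → 1  (bit 1 = 1)
position 9: 000 → 1  (bit 0 = 1)
bits b7..b0 = 00110011 = 51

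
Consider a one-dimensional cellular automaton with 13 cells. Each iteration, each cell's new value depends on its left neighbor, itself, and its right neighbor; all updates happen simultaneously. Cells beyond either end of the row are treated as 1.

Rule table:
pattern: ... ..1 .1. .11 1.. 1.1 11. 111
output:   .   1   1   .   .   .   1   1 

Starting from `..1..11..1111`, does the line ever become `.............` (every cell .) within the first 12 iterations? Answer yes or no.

no

.11.1.1.1.111
..1.1.1.1..11
.11.1.1.1.1.1
..1.1.1.1.1..
.11.1.1.1.1.1  (repeats iteration 3; period 2)
iteration 12: ..1.1.1.1.1..
iteration 12 is ..1.1.1.1.1.., still not uniform .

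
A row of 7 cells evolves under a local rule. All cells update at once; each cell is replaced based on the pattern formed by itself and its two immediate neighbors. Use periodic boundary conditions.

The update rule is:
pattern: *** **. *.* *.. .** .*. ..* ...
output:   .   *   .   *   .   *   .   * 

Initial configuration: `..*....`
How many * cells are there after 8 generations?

1

*.*****
*......
******.
.....*.
****.**
...*...
**.****
.*.....
count of *: 1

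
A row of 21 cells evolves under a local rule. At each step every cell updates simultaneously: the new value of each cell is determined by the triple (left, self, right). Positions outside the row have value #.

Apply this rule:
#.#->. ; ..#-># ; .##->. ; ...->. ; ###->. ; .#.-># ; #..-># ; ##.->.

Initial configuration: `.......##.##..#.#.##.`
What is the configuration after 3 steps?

step 1: #.....#.....###.#....
step 2: .#...###...#....##..#
step 3: .##.#...#.###..#..##.

.##.#...#.###..#..##.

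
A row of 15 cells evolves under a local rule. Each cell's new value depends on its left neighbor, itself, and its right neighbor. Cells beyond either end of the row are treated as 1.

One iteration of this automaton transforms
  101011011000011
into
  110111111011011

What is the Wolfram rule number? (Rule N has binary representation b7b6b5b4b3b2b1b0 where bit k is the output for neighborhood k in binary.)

position 14: 111 → 1  (bit 7 = 1)
position 0: 110 → 1  (bit 6 = 1)
position 1: 101 → 1  (bit 5 = 1)
position 9: 100 → 0  (bit 4 = 0)
position 4: 011 → 1  (bit 3 = 1)
position 2: 010 → 0  (bit 2 = 0)
position 12: 001 → 0  (bit 1 = 0)
position 10: 000 → 1  (bit 0 = 1)
bits b7..b0 = 11101001 = 233

233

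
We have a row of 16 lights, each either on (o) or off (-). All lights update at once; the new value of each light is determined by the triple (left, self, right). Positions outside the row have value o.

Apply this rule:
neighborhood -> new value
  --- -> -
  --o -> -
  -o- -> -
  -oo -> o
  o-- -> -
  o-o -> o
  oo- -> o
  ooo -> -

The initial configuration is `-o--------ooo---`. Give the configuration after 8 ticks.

o---------------

o---------o-o---
o----------o----
o---------------
o---------------  (fixed point — unchanged through tick 8)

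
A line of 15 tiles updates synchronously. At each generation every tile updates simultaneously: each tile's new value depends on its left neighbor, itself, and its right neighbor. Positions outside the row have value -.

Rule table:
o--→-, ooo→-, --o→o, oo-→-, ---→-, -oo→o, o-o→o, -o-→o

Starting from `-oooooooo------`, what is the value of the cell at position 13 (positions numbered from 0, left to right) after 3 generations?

-

oo-------------
o--------------
o--------------
position 13 holds -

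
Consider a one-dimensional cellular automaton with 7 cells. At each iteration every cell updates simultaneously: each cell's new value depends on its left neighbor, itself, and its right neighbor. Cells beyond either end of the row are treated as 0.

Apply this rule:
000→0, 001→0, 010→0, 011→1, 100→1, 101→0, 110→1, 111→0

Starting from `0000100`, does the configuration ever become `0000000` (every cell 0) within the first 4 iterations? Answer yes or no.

iteration 1: 0000010
iteration 2: 0000001
iteration 3: 0000000
all cells are 0 at iteration 3

yes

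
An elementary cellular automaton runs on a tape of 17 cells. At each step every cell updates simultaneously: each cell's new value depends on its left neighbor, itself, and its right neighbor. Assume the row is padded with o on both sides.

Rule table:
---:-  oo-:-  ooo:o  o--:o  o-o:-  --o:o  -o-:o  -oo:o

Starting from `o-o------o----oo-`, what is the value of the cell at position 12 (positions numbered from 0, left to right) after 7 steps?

--oo----ooo--oo--
ooo-o--ooo-ooo-oo
oo--ooooo--oo--oo
o-oooooo-ooo-oooo
--ooooo--oo--oooo
oooooo-ooo-oooooo
ooooo--oo--oooooo
position 12 holds o

o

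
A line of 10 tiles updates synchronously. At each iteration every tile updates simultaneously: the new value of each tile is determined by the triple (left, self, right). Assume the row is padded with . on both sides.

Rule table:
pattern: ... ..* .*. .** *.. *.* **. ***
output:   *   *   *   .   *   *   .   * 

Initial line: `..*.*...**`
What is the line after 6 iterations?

********..
.******.**
*.****.*..
**.**.****
..*..*.**.
*******..*

*******..*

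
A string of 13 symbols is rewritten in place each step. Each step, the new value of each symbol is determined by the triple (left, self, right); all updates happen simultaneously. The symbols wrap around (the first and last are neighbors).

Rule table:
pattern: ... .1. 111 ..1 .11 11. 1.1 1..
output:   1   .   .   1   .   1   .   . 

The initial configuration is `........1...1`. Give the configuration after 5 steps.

.1111111..11.
1......1.1.1.
..11111......
11....1.11111
.1.111.......

.1.111.......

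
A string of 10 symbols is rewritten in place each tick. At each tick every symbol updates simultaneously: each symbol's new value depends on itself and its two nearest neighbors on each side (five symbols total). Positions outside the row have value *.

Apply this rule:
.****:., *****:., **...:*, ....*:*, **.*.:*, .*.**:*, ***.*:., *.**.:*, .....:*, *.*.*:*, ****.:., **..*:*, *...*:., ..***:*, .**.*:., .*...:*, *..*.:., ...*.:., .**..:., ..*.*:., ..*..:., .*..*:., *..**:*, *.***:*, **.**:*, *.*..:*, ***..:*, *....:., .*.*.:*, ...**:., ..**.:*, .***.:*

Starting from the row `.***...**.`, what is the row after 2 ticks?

....**..**

*****..*.*
....**..**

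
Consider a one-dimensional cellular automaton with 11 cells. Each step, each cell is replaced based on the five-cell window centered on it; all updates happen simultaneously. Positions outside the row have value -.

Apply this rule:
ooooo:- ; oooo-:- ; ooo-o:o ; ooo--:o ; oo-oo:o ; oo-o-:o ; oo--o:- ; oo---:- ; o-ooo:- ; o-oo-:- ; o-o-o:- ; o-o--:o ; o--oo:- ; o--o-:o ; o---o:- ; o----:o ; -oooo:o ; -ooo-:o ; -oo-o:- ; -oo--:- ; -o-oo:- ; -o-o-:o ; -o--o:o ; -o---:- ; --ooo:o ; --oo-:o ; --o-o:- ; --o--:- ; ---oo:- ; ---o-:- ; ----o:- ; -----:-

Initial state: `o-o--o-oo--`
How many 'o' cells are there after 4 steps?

4

-oooo-----o
-oo-o-o----
-o-o-oo-o--
--o----oo-o
count of o: 4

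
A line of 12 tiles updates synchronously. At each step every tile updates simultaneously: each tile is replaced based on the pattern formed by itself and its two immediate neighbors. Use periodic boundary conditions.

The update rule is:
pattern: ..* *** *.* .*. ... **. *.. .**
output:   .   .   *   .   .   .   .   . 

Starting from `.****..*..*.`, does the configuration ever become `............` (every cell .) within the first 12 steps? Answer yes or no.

............
all cells are . at step 1

yes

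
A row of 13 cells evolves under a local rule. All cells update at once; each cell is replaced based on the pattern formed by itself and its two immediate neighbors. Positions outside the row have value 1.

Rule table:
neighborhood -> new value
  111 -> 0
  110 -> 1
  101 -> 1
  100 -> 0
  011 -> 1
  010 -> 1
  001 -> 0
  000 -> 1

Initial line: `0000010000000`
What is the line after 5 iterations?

0111111100000

0111010111110
1101111100011
0111000101010
1101010111111
0111111100000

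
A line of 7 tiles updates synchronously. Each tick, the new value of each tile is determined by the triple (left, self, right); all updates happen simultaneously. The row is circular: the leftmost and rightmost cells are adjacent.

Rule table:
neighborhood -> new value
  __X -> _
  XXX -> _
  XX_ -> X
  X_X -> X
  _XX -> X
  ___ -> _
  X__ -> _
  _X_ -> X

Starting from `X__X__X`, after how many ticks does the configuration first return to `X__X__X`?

1

tick 1: X__X__X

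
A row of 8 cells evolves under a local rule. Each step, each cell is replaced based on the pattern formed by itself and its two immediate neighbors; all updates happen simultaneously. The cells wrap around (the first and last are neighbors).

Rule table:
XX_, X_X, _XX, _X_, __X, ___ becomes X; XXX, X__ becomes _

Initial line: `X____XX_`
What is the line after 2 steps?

X_XXXXXX
XXX_____

XXX_____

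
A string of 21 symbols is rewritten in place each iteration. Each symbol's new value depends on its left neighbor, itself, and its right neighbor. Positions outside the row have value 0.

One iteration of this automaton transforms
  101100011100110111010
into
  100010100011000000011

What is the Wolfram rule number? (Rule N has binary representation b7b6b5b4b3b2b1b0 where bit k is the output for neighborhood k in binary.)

22

position 8: 111 → 0  (bit 7 = 0)
position 3: 110 → 0  (bit 6 = 0)
position 1: 101 → 0  (bit 5 = 0)
position 4: 100 → 1  (bit 4 = 1)
position 2: 011 → 0  (bit 3 = 0)
position 0: 010 → 1  (bit 2 = 1)
position 6: 001 → 1  (bit 1 = 1)
position 5: 000 → 0  (bit 0 = 0)
bits b7..b0 = 00010110 = 22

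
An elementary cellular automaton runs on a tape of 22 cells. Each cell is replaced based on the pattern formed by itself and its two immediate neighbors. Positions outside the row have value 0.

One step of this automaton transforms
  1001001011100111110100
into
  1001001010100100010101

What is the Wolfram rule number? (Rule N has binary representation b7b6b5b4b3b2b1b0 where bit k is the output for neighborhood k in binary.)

position 9: 111 → 0  (bit 7 = 0)
position 10: 110 → 1  (bit 6 = 1)
position 7: 101 → 0  (bit 5 = 0)
position 1: 100 → 0  (bit 4 = 0)
position 8: 011 → 1  (bit 3 = 1)
position 0: 010 → 1  (bit 2 = 1)
position 2: 001 → 0  (bit 1 = 0)
position 21: 000 → 1  (bit 0 = 1)
bits b7..b0 = 01001101 = 77

77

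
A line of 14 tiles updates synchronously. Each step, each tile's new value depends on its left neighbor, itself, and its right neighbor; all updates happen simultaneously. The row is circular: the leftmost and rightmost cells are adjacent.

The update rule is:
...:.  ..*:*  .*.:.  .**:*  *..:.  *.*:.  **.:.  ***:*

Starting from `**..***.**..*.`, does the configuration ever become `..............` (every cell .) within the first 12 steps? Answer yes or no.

*..***..*..*..
..***..*..*..*
.***..*..*..*.
***..*..*..*..
**..*..*..*..*
*..*..*..*..**
..*..*..*..***
.*..*..*..***.
*..*..*..***..
..*..*..***..*
.*..*..***..*.
*..*..***..*..
step 12 is *..*..***..*.., still not uniform .

no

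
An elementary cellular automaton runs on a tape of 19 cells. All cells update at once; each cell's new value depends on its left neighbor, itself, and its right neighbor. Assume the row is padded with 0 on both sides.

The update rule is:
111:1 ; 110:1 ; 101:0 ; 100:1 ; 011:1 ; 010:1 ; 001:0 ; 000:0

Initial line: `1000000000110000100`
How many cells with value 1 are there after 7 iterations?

16

iteration 1: 1100000000111000110
iteration 2: 1110000000111100111
iteration 3: 1111000000111110111
iteration 4: 1111100000111110111
iteration 5: 1111110000111110111
iteration 6: 1111111000111110111
iteration 7: 1111111100111110111
count of 1: 16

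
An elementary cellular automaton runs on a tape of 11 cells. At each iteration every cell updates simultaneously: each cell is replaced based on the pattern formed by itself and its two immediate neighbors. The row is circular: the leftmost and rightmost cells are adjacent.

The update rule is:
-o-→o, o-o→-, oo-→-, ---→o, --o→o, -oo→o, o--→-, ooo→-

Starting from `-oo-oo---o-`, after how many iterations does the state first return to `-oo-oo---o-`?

iteration 1: oo--o--ooo-
iteration 2: o--oo-oo---
iteration 3: o-oo--o--oo
iteration 4: --o--oo-oo-
iteration 5: ooo-oo--o--
iteration 6: o---o--oo-o
iteration 7: --ooo-oo--o
iteration 8: -oo---o--oo
iteration 9: -o--ooo-oo-
iteration 10: oo-oo---o--
iteration 11: o--o--ooo-o
iteration 12: --oo-oo---o
iteration 13: -oo--o--ooo
iteration 14: -o--oo-oo--
iteration 15: oo-oo--o--o
iteration 16: ---o--oo-oo
iteration 17: -ooo-oo--o-
iteration 18: oo---o--oo-
iteration 19: o--ooo-oo--
iteration 20: o-oo---o--o
iteration 21: --o--ooo-oo
iteration 22: -oo-oo---o-

22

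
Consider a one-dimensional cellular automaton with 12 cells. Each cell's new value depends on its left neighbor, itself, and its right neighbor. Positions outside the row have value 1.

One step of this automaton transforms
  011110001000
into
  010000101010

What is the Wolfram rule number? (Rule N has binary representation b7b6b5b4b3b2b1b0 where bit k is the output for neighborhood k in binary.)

13

position 2: 111 → 0  (bit 7 = 0)
position 4: 110 → 0  (bit 6 = 0)
position 0: 101 → 0  (bit 5 = 0)
position 5: 100 → 0  (bit 4 = 0)
position 1: 011 → 1  (bit 3 = 1)
position 8: 010 → 1  (bit 2 = 1)
position 7: 001 → 0  (bit 1 = 0)
position 6: 000 → 1  (bit 0 = 1)
bits b7..b0 = 00001101 = 13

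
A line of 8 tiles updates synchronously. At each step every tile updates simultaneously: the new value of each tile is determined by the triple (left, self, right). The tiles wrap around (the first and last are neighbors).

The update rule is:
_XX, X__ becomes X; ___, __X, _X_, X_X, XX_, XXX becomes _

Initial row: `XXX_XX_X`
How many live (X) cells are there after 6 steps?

2

step 1: ____X__X
step 2: X____X__
step 3: _X____X_
step 4: __X____X
step 5: X__X____
step 6: _X__X___
count of X: 2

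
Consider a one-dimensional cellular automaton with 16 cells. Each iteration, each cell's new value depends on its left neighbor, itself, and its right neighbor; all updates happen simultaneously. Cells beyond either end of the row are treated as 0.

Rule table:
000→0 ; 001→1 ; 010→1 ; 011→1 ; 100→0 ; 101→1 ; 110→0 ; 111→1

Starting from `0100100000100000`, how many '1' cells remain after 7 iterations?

1101100001100000
1011000011000000
1110000110000000
1100001100000000
1000011000000000
1000110000000000
1001100000000000
count of 1: 3

3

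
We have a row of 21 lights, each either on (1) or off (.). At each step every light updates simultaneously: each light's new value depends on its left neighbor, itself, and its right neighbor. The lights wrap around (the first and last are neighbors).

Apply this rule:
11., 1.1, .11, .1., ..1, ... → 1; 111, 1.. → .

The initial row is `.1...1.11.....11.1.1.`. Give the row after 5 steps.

11.111111.1111111111.
1111....111........11
...1.1111.1.11111111.
111111..11111......1.
1....1.11...1.1111111

1....1.11...1.1111111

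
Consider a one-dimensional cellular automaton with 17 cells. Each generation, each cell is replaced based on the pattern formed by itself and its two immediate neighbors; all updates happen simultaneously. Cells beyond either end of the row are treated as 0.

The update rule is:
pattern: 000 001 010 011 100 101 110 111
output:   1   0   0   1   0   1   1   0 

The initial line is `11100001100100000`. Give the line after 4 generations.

10110110100010111

10101101100001111
01011111101101001
00110000111110000
10110110100010111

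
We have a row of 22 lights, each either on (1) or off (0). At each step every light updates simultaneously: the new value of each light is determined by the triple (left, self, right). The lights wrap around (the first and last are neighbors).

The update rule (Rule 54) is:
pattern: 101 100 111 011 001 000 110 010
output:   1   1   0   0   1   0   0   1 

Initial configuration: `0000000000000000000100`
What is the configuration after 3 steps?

1000000000000000111011

0000000000000000001110
0000000000000000010001
1000000000000000111011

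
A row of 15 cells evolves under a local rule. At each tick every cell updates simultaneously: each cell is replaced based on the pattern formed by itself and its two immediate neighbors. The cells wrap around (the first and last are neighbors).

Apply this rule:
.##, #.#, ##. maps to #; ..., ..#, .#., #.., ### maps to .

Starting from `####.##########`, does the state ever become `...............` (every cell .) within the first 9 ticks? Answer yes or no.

...###.........
...#.#.........
....#..........
...............
all cells are . at tick 4

yes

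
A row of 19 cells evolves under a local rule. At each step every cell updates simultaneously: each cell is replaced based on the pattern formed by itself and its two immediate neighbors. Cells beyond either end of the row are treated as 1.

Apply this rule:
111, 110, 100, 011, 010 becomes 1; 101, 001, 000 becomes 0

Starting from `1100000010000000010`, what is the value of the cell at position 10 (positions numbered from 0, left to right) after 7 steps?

1

step 1: 1110000011000000010
step 2: 1111000011100000010
step 3: 1111100011110000010
step 4: 1111110011111000010
step 5: 1111111011111100010
step 6: 1111111011111110010
step 7: 1111111011111111010
position 10 holds 1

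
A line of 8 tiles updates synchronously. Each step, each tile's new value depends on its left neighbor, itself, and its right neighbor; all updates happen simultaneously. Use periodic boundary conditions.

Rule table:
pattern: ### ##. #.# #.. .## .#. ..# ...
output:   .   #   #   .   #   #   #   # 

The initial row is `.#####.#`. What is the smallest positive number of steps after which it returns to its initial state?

step 1: ##...###
step 2: .#.###..
step 3: ####.#.#
step 4: ...#####
step 5: .###...#
step 6: ##.#.###
step 7: .#####..
step 8: ##...#.#
step 9: .#.#####
step 10: ####...#
step 11: ...#.###
step 12: .#####.#

12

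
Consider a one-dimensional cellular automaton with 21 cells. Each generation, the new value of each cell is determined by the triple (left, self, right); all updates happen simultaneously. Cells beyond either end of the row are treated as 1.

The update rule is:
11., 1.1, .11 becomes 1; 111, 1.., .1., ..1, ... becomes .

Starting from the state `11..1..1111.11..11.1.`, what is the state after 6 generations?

1................11..

.1.....1..1111..111.1
1.........1..1..1.111
1................11..
1................11..  (fixed point — unchanged through generation 6)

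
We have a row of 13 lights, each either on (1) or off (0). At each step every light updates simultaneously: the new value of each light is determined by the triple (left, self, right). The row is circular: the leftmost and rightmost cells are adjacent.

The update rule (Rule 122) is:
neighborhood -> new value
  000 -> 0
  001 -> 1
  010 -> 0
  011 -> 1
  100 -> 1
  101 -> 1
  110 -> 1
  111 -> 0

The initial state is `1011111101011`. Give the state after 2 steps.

1110000110110
1011001111111

1011001111111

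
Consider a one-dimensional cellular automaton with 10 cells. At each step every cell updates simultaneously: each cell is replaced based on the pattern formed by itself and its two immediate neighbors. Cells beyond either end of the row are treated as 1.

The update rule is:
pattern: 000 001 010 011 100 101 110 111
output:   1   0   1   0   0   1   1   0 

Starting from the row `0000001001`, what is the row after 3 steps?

1010001111

0111101000
1000111010
1010001111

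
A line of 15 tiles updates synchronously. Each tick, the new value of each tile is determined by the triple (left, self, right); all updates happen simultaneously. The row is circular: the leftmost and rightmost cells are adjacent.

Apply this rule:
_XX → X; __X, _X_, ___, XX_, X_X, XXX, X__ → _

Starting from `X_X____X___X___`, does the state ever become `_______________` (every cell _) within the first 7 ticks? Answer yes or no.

yes

_______________
all cells are _ at tick 1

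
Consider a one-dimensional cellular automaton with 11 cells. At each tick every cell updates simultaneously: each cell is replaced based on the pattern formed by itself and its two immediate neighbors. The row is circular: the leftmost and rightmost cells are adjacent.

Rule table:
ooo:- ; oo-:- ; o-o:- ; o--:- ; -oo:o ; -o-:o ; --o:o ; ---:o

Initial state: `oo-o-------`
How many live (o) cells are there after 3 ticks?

8

o--o-oooooo
--oo-o-----
ooo--o-oooo
count of o: 8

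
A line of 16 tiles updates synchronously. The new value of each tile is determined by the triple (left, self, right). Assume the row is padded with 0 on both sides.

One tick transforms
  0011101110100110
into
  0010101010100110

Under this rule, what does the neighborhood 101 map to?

At position 5 the neighborhood is 101; the next row has 0 there.

0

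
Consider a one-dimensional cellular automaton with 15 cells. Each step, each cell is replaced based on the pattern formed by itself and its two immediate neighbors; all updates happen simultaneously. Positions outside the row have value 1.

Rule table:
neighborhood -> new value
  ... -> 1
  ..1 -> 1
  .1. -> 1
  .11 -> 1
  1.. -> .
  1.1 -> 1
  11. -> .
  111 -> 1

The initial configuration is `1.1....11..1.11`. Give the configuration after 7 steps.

step 1: .11.1111..11111
step 2: 11.1111..111111
step 3: 1.1111..1111111
step 4: .1111..11111111
step 5: 1111..111111111
step 6: 111..1111111111
step 7: 11..11111111111

11..11111111111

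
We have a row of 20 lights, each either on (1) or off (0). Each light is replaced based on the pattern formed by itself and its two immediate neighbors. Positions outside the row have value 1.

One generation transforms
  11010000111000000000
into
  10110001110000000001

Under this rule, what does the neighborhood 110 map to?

At position 1 the neighborhood is 110; the next row has 0 there.

0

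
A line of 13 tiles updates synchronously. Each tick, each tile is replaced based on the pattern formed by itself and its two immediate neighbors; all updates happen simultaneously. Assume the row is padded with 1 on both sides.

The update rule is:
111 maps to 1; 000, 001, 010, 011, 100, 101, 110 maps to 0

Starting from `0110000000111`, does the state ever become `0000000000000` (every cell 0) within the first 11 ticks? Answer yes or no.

yes

tick 1: 0000000000011
tick 2: 0000000000001
tick 3: 0000000000000
all cells are 0 at tick 3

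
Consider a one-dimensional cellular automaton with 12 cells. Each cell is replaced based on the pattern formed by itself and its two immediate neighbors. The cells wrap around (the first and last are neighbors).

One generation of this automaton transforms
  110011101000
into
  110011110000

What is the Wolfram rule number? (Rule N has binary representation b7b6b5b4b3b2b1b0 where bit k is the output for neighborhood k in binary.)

232

position 5: 111 → 1  (bit 7 = 1)
position 1: 110 → 1  (bit 6 = 1)
position 7: 101 → 1  (bit 5 = 1)
position 2: 100 → 0  (bit 4 = 0)
position 0: 011 → 1  (bit 3 = 1)
position 8: 010 → 0  (bit 2 = 0)
position 3: 001 → 0  (bit 1 = 0)
position 10: 000 → 0  (bit 0 = 0)
bits b7..b0 = 11101000 = 232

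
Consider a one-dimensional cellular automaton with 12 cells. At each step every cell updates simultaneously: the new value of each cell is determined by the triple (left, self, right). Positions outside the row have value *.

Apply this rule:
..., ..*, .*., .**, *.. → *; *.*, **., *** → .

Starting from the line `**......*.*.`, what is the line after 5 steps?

..*******.*.
***.......*.
...********.
****........
....********

....********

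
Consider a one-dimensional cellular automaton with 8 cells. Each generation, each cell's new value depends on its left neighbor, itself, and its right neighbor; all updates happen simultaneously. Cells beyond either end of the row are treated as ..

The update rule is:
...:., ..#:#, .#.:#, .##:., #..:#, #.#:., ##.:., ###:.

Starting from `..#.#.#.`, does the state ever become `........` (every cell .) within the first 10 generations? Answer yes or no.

no

.##.#.##
#...#...
##.###..
......#.
.....###
....#...
...###..
..#...#.
.###.###
#.......
generation 10 is #......., still not uniform .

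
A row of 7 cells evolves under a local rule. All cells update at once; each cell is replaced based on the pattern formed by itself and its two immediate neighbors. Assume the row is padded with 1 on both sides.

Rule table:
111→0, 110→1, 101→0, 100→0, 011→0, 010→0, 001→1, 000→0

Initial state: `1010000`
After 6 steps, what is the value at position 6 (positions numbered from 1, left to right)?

1000001
1000010
1000100
1001001
1010010
1000100
position 6 holds 0

0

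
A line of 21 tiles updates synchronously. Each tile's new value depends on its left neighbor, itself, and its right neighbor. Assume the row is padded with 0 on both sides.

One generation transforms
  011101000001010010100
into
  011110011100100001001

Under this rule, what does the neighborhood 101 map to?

1

At position 4 the neighborhood is 101; the next row has 1 there.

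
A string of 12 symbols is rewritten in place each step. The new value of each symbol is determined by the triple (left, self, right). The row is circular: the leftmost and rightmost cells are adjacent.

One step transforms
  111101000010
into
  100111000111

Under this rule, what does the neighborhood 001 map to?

At position 9 the neighborhood is 001; the next row has 1 there.

1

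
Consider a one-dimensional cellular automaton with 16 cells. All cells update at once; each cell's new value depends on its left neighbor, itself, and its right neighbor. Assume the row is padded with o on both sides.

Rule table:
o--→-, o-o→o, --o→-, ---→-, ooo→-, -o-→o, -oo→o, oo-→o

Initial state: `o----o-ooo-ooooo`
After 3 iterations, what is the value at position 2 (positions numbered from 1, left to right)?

-

iteration 1: o----ooo-ooo----
iteration 2: o----o-ooo-o----
iteration 3: o----ooo-ooo----
position 2 holds -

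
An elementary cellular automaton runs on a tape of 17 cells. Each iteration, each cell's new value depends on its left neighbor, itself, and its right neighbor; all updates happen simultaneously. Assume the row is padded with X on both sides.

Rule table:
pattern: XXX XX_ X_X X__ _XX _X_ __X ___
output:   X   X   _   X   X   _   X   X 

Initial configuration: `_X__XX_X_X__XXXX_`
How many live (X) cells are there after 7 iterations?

iteration 1: __XXXX____XXXXXX_
iteration 2: XXXXXXXXXXXXXXXX_
iteration 3: XXXXXXXXXXXXXXXX_  (fixed point — unchanged through iteration 7)
count of X: 16

16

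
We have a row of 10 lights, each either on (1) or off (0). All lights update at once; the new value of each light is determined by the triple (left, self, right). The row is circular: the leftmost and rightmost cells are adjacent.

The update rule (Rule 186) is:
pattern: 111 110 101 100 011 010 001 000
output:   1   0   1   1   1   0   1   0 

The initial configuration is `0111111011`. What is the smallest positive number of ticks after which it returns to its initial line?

tick 1: 1111110110
tick 2: 1111101101
tick 3: 1111011011
tick 4: 1110110111
tick 5: 1101101111
tick 6: 1011011111
tick 7: 0110111111
tick 8: 1101111110
tick 9: 1011111101
tick 10: 0111111011

10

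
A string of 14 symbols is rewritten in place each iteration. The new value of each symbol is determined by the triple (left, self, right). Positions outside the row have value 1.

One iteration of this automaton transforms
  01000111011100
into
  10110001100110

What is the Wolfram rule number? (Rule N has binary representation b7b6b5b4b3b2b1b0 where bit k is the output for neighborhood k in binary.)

position 6: 111 → 0  (bit 7 = 0)
position 7: 110 → 1  (bit 6 = 1)
position 0: 101 → 1  (bit 5 = 1)
position 2: 100 → 1  (bit 4 = 1)
position 5: 011 → 0  (bit 3 = 0)
position 1: 010 → 0  (bit 2 = 0)
position 4: 001 → 0  (bit 1 = 0)
position 3: 000 → 1  (bit 0 = 1)
bits b7..b0 = 01110001 = 113

113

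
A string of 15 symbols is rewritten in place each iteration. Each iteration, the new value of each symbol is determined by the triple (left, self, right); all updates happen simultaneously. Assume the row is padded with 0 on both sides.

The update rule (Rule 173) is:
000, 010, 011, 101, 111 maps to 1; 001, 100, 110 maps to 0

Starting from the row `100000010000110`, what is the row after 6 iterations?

101111010110100
111110111101101
111101111011011
111011110110110
110111101101100
101111011011001

101111011011001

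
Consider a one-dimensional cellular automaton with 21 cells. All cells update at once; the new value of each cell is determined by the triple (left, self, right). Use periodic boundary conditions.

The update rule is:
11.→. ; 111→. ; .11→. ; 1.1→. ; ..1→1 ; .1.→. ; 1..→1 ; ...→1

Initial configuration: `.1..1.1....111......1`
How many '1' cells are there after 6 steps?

..11...1111...111111.
11..111....111......1
..11...1111...111111.  (repeats step 1; period 2)
step 6: 11..111....111......1
count of 1: 9

9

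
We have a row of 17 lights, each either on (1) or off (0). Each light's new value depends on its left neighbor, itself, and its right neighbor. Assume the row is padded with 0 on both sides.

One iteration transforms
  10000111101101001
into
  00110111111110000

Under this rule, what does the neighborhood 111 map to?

1

At position 6 the neighborhood is 111; the next row has 1 there.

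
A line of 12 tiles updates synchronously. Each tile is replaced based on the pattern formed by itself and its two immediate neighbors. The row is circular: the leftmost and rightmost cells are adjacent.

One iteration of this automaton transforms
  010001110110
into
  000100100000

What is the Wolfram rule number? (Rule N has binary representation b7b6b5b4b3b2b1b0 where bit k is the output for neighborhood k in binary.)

position 6: 111 → 1  (bit 7 = 1)
position 7: 110 → 0  (bit 6 = 0)
position 8: 101 → 0  (bit 5 = 0)
position 2: 100 → 0  (bit 4 = 0)
position 5: 011 → 0  (bit 3 = 0)
position 1: 010 → 0  (bit 2 = 0)
position 0: 001 → 0  (bit 1 = 0)
position 3: 000 → 1  (bit 0 = 1)
bits b7..b0 = 10000001 = 129

129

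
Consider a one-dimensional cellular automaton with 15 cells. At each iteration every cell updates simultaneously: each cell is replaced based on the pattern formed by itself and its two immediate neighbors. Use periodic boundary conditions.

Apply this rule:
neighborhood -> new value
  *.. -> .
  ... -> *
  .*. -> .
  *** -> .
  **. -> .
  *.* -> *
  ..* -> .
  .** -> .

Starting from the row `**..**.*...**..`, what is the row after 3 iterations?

......*..*.....
*****......****
......****.....

......****.....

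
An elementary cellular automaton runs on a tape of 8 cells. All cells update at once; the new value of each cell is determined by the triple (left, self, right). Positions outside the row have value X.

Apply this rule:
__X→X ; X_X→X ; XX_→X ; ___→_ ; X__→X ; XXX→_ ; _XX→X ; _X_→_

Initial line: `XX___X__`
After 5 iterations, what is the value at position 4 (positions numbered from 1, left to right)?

X

_XX_X_XX
XXXX_XX_
___XXXXX
X_XX____
XXXXX__X
position 4 holds X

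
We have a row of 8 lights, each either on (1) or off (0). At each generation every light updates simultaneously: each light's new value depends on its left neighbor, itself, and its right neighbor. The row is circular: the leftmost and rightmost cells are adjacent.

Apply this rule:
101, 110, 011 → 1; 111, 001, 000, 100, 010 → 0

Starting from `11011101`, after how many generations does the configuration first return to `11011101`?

01110111
11011101

2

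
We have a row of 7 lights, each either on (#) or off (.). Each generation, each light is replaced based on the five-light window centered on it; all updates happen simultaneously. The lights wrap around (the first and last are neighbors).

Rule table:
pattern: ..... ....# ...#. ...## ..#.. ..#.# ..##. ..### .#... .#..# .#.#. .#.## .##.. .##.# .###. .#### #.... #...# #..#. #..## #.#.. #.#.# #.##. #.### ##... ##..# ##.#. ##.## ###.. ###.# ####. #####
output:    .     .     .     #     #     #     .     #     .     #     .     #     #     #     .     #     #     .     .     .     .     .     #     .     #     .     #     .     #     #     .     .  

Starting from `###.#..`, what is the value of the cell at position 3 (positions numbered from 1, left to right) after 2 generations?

#.##.#.
.####..
position 3 holds #

#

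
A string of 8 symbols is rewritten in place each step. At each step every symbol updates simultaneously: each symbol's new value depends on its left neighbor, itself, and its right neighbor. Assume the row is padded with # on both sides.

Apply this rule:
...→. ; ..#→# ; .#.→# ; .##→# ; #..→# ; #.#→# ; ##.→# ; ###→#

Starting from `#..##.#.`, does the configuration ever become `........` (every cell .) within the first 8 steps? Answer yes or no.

no

step 1: ########
step 2: ########  (fixed point — unchanged through step 8)
step 8 is ########, still not uniform .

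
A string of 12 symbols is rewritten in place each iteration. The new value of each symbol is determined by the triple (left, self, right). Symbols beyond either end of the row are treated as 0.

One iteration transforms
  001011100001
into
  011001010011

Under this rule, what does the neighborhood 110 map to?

At position 6 the neighborhood is 110; the next row has 0 there.

0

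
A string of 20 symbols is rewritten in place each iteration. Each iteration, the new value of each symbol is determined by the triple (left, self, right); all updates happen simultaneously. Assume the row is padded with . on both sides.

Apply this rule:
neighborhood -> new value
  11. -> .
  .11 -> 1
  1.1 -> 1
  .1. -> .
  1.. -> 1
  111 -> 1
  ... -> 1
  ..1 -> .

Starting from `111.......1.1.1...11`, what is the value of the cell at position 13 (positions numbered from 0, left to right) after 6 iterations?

11.111111..1.1.11.1.
1.111111.1..1.11.1.1
.111111.1.1..11.1.1.
.11111.1.1.1.1.1.1.1
.1111.1.1.1.1.1.1.1.
.111.1.1.1.1.1.1.1.1
position 13 holds 1

1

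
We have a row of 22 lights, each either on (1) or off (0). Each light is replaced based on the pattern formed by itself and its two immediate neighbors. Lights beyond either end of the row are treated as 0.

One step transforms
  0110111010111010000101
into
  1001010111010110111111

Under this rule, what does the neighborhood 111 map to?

1

At position 5 the neighborhood is 111; the next row has 1 there.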